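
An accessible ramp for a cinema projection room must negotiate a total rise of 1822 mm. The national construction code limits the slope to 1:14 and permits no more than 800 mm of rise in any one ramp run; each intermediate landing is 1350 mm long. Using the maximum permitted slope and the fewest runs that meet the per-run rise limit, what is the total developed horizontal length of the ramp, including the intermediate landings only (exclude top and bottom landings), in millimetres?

1822 / 800 = 2.28, so 3 ramp runs are needed. That means 2 intermediate landings.
Horizontal run for 1822 mm of rise at 1:14 is 1822 × 14 = 25508 mm.
2 intermediate landings contribute 2 × 1350 = 2700 mm.
Total developed length = 25508 + 2700 = 28208 mm.

28208 mm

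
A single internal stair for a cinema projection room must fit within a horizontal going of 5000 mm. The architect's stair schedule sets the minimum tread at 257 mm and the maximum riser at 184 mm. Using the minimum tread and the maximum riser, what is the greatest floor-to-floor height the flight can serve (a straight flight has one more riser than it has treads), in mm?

3680 mm

5000 / 257 = 19.46, so 19 treads fit.
Risers = treads + 1 = 20.
Maximum height = 20 × 184 = 3680 mm.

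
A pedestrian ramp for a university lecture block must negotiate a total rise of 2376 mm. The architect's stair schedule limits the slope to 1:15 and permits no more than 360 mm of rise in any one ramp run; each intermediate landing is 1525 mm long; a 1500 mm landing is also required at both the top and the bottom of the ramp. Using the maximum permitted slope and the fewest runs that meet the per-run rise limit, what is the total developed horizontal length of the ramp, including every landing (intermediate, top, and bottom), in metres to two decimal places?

47.79 m

At most 360 each: 2376/360 = 6.60, giving 7 ramp runs. That means 6 intermediate landings.
Horizontal run for 2376 mm of rise at 1:15 is 2376 × 15 = 35640 mm.
6 intermediate landings contribute 6 × 1525 = 9150 mm.
Top and bottom landings: 2 × 1500 = 3000 mm.
Total = 35640 + 9150 + 3000 = 47790 mm.
= 47.79 m.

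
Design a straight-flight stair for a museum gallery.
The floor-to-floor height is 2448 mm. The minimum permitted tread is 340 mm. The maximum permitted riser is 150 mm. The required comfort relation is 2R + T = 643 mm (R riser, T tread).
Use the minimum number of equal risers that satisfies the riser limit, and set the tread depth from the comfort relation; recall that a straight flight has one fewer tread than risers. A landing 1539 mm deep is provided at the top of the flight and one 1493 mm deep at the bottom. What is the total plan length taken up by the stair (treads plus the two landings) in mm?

8712 mm

2448 / 150 = 16.320 → round up to 17 risers.
Each riser is 2448/17 = 144 mm (≤ 150 mm).
From 2R + T = 643: T = 643 − 288 = 355 mm.
Treads = 17 − 1 = 16; going = 16 × 355 = 5680 mm.
Add landings: 5680 + 1539 + 1493 = 8712 mm.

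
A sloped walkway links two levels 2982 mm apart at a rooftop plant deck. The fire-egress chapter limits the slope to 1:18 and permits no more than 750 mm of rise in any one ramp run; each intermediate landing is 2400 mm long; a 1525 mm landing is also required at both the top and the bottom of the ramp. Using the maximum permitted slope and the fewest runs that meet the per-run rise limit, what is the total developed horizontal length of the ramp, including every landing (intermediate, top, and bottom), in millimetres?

63926 mm

2982 / 750 = 3.976 → round up to 4 ramp runs. That means 3 intermediate landings.
Ramp run (horizontal) at 1:18: 2982 × 18 = 53676 mm.
3 intermediate landings contribute 3 × 2400 = 7200 mm.
Top and bottom landings: 2 × 1525 = 3050 mm.
Total = 53676 + 7200 + 3050 = 63926 mm.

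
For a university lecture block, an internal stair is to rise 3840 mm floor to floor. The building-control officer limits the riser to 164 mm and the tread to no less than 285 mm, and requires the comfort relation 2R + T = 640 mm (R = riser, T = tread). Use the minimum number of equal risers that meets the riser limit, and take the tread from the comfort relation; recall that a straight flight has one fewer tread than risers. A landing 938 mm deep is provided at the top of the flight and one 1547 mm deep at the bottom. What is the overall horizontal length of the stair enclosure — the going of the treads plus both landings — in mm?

9845 mm

⌈3840/164⌉ = 24 risers.
R = 3840 ÷ 24 = 160 mm.
Tread T = 640 − 2 × 160 = 320 mm (≥ 285 mm).
24 risers give 23 treads; going = 23 × 320 = 7360 mm.
Add landings: 7360 + 938 + 1547 = 9845 mm.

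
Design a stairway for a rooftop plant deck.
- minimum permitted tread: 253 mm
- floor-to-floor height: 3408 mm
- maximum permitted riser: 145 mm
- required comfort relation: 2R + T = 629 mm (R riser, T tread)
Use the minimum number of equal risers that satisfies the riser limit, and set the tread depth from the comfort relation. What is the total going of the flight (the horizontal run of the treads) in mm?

7935 mm

⌈3408/145⌉ = 24 risers.
Riser R = 3408 / 24 = 142 mm, within the 145 mm limit.
From 2R + T = 629: T = 629 − 284 = 345 mm.
Going = (24 − 1) × 345 = 7935 mm.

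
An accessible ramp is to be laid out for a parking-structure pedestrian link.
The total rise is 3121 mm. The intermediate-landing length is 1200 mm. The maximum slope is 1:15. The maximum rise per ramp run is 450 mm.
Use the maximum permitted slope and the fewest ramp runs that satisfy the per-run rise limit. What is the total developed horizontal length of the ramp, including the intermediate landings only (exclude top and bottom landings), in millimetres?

54015 mm

At most 450 each: 3121/450 = 6.94, giving 7 ramp runs. That means 6 intermediate landings.
Ramp run (horizontal) at 1:15: 3121 × 15 = 46815 mm.
Intermediate landings: 6 × 1200 = 7200 mm.
Developed length = 46815 + 7200 = 54015 mm.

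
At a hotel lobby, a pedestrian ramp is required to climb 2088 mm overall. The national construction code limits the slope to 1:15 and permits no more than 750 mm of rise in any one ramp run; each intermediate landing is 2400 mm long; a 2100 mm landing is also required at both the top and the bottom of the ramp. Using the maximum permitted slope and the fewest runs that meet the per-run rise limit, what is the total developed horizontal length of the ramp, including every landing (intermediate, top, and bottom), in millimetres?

40320 mm

2088 / 750 = 2.78, so 3 ramp runs are needed. That means 2 intermediate landings.
Ramp run (horizontal) at 1:15: 2088 × 15 = 31320 mm.
Intermediate landings: 2 × 2400 = 4800 mm.
Top and bottom landings: 2 × 2100 = 4200 mm.
Total = 31320 + 4800 + 4200 = 40320 mm.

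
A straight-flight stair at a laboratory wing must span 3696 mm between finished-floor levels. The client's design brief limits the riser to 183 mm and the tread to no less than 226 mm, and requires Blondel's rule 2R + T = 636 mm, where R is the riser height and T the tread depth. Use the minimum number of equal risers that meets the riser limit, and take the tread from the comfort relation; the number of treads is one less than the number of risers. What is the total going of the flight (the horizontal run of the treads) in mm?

At most 183 each: 3696/183 = 20.20, giving 21 risers.
Each riser is 3696/21 = 176 mm (≤ 183 mm).
T = 636 − 2·176 = 284 mm, which satisfies the 226 mm minimum.
Going = (21 − 1) × 284 = 5680 mm.

5680 mm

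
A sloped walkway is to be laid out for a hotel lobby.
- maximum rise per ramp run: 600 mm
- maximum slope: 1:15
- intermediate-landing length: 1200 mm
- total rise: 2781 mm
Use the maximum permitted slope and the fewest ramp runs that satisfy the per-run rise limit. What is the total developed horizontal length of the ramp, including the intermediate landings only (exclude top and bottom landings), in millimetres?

46515 mm

⌈2781/600⌉ = 5 ramp runs. That means 4 intermediate landings.
Horizontal run for 2781 mm of rise at 1:15 is 2781 × 15 = 41715 mm.
Intermediate landings: 4 × 1200 = 4800 mm.
Total developed length = 41715 + 4800 = 46515 mm.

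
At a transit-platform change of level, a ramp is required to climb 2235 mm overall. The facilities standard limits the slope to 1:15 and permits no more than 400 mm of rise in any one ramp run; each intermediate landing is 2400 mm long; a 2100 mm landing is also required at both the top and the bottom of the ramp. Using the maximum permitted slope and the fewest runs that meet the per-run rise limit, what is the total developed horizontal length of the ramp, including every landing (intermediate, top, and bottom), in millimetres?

49725 mm

2235 / 400 = 5.588 → round up to 6 ramp runs. That means 5 intermediate landings.
Ramp run (horizontal) at 1:15: 2235 × 15 = 33525 mm.
Intermediate landings: 5 × 2400 = 12000 mm.
Top and bottom landings: 2 × 2100 = 4200 mm.
Total = 33525 + 12000 + 4200 = 49725 mm.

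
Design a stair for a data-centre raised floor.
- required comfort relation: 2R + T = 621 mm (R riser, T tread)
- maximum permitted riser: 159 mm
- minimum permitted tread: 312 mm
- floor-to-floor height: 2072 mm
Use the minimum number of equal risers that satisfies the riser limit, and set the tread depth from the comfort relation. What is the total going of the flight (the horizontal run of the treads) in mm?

2072 / 159 = 13.031 → round up to 14 risers.
Riser R = 2072 / 14 = 148 mm, within the 159 mm limit.
Tread T = 621 − 2 × 148 = 325 mm (≥ 312 mm).
Going = (14 − 1) × 325 = 4225 mm.

4225 mm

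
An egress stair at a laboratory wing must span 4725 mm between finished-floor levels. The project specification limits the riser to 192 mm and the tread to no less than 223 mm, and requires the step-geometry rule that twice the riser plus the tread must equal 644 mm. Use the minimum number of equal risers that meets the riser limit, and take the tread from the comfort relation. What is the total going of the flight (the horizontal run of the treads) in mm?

At most 192 each: 4725/192 = 24.61, giving 25 risers.
Each riser is 4725/25 = 189 mm (≤ 192 mm).
Tread T = 644 − 2 × 189 = 266 mm (≥ 223 mm).
25 risers give 24 treads; going = 24 × 266 = 6384 mm.

6384 mm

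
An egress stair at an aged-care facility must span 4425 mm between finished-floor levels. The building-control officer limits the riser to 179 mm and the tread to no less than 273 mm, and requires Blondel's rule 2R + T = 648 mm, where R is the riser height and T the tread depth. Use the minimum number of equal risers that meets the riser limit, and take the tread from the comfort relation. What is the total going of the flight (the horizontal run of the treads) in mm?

⌈4425/179⌉ = 25 risers.
R = 4425 ÷ 25 = 177 mm.
From 2R + T = 648: T = 648 − 354 = 294 mm.
Going = (25 − 1) × 294 = 7056 mm.

7056 mm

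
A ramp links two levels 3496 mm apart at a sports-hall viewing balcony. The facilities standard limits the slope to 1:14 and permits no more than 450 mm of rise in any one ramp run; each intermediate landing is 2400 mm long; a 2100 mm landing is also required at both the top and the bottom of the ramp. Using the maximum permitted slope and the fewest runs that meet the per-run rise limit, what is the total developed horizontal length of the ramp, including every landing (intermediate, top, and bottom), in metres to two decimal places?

3496 / 450 = 7.769 → round up to 8 ramp runs. That means 7 intermediate landings.
Horizontal run for 3496 mm of rise at 1:14 is 3496 × 14 = 48944 mm.
7 intermediate landings contribute 7 × 2400 = 16800 mm.
Top and bottom landings: 2 × 2100 = 4200 mm.
Total = 48944 + 16800 + 4200 = 69944 mm.
= 69.94 m.

69.94 m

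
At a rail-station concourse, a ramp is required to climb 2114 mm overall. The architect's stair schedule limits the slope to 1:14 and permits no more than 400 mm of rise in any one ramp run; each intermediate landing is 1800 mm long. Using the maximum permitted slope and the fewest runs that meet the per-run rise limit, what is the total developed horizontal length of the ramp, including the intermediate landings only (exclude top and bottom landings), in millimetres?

38596 mm

2114 / 400 = 5.29, so 6 ramp runs are needed. That means 5 intermediate landings.
Ramp run (horizontal) at 1:14: 2114 × 14 = 29596 mm.
Intermediate landings: 5 × 1800 = 9000 mm.
Developed length = 29596 + 9000 = 38596 mm.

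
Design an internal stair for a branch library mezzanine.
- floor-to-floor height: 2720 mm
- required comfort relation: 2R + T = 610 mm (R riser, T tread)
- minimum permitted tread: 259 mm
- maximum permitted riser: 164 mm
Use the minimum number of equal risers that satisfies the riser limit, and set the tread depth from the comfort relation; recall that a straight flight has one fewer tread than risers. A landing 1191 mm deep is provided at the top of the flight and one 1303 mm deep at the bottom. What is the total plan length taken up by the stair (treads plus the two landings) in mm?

At most 164 each: 2720/164 = 16.59, giving 17 risers.
Riser R = 2720 / 17 = 160 mm, within the 164 mm limit.
From 2R + T = 610: T = 610 − 320 = 290 mm.
Treads = 17 − 1 = 16; going = 16 × 290 = 4640 mm.
Enclosure = 4640 + 1191 + 1303 = 7134 mm.

7134 mm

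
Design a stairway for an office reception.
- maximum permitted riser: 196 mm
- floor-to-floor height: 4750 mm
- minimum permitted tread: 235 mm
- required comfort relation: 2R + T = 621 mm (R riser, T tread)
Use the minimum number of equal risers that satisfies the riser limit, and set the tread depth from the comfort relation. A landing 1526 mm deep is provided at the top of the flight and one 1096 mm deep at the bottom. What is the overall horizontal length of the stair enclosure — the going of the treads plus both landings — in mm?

4750 / 196 = 24.23, so 25 risers are needed.
Each riser is 4750/25 = 190 mm (≤ 196 mm).
Tread T = 621 − 2 × 190 = 241 mm (≥ 235 mm).
Treads = 25 − 1 = 24; going = 24 × 241 = 5784 mm.
Enclosure = 5784 + 1526 + 1096 = 8406 mm.

8406 mm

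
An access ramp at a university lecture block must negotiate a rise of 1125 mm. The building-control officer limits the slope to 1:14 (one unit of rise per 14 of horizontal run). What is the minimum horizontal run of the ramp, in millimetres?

15750 mm

Run = rise × 14 = 1125 × 14 = 15750 mm.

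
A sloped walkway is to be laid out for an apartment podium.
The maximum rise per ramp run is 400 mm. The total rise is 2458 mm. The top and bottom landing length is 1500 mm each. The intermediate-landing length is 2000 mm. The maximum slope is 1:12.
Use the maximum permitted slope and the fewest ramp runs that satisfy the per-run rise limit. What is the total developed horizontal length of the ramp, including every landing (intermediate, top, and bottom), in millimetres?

44496 mm

⌈2458/400⌉ = 7 ramp runs. That means 6 intermediate landings.
Ramp run (horizontal) at 1:12: 2458 × 12 = 29496 mm.
6 intermediate landings contribute 6 × 2000 = 12000 mm.
Top and bottom landings: 2 × 1500 = 3000 mm.
Total = 29496 + 12000 + 3000 = 44496 mm.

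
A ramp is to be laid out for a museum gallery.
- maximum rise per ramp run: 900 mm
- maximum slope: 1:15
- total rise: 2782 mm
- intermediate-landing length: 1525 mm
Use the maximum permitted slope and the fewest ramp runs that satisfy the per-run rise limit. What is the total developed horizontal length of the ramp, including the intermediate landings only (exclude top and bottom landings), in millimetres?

46305 mm

At most 900 each: 2782/900 = 3.09, giving 4 ramp runs. That means 3 intermediate landings.
Horizontal run for 2782 mm of rise at 1:15 is 2782 × 15 = 41730 mm.
Intermediate landings: 3 × 1525 = 4575 mm.
Developed length = 41730 + 4575 = 46305 mm.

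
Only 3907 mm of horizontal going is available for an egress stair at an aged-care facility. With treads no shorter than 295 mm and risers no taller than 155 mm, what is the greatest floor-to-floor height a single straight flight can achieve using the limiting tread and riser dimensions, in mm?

2170 mm

Treads that fit: ⌊3907 / 295⌋ = 13.
Risers = treads + 1 = 14.
Maximum height = 14 × 155 = 2170 mm.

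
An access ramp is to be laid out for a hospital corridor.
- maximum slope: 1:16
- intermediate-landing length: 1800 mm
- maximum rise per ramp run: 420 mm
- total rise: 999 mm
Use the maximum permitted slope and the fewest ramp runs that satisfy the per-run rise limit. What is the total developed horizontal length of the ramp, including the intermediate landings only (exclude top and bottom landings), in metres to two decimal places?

At most 420 each: 999/420 = 2.38, giving 3 ramp runs. That means 2 intermediate landings.
Ramp run (horizontal) at 1:16: 999 × 16 = 15984 mm.
Intermediate landings: 2 × 1800 = 3600 mm.
Total developed length = 15984 + 3600 = 19584 mm.
= 19.58 m.

19.58 m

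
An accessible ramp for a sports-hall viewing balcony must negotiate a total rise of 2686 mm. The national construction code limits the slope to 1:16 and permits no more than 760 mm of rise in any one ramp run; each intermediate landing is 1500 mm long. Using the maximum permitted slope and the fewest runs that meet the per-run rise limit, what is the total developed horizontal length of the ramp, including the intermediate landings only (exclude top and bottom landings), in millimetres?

2686 / 760 = 3.534 → round up to 4 ramp runs. That means 3 intermediate landings.
Horizontal run for 2686 mm of rise at 1:16 is 2686 × 16 = 42976 mm.
Intermediate landings: 3 × 1500 = 4500 mm.
Total developed length = 42976 + 4500 = 47476 mm.

47476 mm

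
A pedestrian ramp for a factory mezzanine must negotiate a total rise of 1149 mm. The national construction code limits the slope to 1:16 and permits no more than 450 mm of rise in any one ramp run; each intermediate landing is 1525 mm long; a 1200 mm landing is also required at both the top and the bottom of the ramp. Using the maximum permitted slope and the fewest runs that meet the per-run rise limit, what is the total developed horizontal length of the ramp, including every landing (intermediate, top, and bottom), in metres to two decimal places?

⌈1149/450⌉ = 3 ramp runs. That means 2 intermediate landings.
Ramp run (horizontal) at 1:16: 1149 × 16 = 18384 mm.
Intermediate landings: 2 × 1525 = 3050 mm.
Top and bottom landings: 2 × 1200 = 2400 mm.
Total = 18384 + 3050 + 2400 = 23834 mm.
= 23.83 m.

23.83 m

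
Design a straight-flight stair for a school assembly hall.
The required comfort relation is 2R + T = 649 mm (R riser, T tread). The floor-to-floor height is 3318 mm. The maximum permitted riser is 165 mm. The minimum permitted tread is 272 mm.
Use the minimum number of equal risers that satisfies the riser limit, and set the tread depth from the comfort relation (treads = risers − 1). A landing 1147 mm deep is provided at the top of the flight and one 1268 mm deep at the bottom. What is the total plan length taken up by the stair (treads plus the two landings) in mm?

9075 mm

3318 / 165 = 20.109 → round up to 21 risers.
R = 3318 ÷ 21 = 158 mm.
T = 649 − 2·158 = 333 mm, which satisfies the 272 mm minimum.
21 risers give 20 treads; going = 20 × 333 = 6660 mm.
Add landings: 6660 + 1147 + 1268 = 9075 mm.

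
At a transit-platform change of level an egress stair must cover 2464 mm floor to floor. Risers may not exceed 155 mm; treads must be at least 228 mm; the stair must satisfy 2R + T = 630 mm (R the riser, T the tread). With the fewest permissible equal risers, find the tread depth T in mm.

2464 / 155 = 15.90, so 16 risers are needed.
Riser R = 2464 / 16 = 154 mm, within the 155 mm limit.
Tread T = 630 − 2 × 154 = 322 mm (≥ 228 mm).

322 mm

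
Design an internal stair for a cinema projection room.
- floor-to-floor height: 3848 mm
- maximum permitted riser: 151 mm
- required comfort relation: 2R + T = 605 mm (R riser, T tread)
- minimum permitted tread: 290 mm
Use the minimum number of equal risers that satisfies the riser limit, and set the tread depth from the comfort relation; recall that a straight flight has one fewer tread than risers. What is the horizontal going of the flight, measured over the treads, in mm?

At most 151 each: 3848/151 = 25.48, giving 26 risers.
Each riser is 3848/26 = 148 mm (≤ 151 mm).
Tread T = 605 − 2 × 148 = 309 mm (≥ 290 mm).
Treads = 26 − 1 = 25; going = 25 × 309 = 7725 mm.

7725 mm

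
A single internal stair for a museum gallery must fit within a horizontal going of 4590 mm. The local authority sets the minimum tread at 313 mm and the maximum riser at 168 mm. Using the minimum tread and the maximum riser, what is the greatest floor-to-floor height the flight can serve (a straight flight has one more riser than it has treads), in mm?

Treads that fit: ⌊4590 / 313⌋ = 14.
Risers = treads + 1 = 15.
Maximum height = 15 × 168 = 2520 mm.

2520 mm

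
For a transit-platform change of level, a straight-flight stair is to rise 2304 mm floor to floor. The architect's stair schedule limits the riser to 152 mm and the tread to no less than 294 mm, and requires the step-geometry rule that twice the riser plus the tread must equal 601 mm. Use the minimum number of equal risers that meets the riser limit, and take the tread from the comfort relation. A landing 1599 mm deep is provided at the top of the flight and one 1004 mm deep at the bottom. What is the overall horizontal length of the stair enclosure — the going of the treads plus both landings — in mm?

At most 152 each: 2304/152 = 15.16, giving 16 risers.
R = 2304 ÷ 16 = 144 mm.
T = 601 − 2·144 = 313 mm, which satisfies the 294 mm minimum.
16 risers give 15 treads; going = 15 × 313 = 4695 mm.
Add landings: 4695 + 1599 + 1004 = 7298 mm.

7298 mm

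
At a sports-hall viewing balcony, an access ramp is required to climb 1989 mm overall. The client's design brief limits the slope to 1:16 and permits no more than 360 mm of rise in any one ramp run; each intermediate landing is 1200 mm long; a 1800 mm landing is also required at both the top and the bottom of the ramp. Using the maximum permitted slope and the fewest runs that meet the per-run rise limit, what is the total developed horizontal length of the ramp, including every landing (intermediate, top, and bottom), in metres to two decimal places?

⌈1989/360⌉ = 6 ramp runs. That means 5 intermediate landings.
Horizontal run for 1989 mm of rise at 1:16 is 1989 × 16 = 31824 mm.
Intermediate landings: 5 × 1200 = 6000 mm.
Top and bottom landings: 2 × 1800 = 3600 mm.
Total = 31824 + 6000 + 3600 = 41424 mm.
= 41.42 m.

41.42 m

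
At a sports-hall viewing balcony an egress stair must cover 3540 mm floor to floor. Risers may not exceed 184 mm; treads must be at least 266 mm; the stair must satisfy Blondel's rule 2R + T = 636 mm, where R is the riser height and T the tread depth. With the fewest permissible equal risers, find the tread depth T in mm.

3540 / 184 = 19.24, so 20 risers are needed.
Each riser is 3540/20 = 177 mm (≤ 184 mm).
Tread T = 636 − 2 × 177 = 282 mm (≥ 266 mm).

282 mm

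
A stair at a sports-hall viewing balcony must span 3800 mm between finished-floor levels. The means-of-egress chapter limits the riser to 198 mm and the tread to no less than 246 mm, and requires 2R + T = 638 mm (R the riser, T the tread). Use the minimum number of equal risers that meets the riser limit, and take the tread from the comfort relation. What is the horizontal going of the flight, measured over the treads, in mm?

4902 mm

3800 / 198 = 19.19, so 20 risers are needed.
Riser R = 3800 / 20 = 190 mm, within the 198 mm limit.
Tread T = 638 − 2 × 190 = 258 mm (≥ 246 mm).
Treads = 20 − 1 = 19; going = 19 × 258 = 4902 mm.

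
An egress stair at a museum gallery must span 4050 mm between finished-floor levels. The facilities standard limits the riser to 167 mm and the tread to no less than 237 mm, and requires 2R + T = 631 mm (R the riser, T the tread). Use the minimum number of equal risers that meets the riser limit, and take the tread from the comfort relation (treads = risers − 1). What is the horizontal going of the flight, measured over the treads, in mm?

4050 / 167 = 24.251 → round up to 25 risers.
Riser R = 4050 / 25 = 162 mm, within the 167 mm limit.
T = 631 − 2·162 = 307 mm, which satisfies the 237 mm minimum.
Going = (25 − 1) × 307 = 7368 mm.

7368 mm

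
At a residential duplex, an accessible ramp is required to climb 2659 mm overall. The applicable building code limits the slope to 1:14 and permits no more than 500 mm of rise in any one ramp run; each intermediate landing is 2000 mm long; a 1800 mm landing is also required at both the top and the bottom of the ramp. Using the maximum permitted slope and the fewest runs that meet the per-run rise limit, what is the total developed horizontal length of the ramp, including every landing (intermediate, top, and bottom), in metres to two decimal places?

2659 / 500 = 5.32, so 6 ramp runs are needed. That means 5 intermediate landings.
Horizontal run for 2659 mm of rise at 1:14 is 2659 × 14 = 37226 mm.
Intermediate landings: 5 × 2000 = 10000 mm.
Top and bottom landings: 2 × 1800 = 3600 mm.
Total = 37226 + 10000 + 3600 = 50826 mm.
= 50.83 m.

50.83 m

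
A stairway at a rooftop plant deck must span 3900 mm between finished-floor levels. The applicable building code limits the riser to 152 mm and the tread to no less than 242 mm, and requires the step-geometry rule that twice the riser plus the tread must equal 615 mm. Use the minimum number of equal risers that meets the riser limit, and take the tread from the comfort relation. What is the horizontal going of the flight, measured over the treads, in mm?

7875 mm

⌈3900/152⌉ = 26 risers.
Riser R = 3900 / 26 = 150 mm, within the 152 mm limit.
From 2R + T = 615: T = 615 − 300 = 315 mm.
26 risers give 25 treads; going = 25 × 315 = 7875 mm.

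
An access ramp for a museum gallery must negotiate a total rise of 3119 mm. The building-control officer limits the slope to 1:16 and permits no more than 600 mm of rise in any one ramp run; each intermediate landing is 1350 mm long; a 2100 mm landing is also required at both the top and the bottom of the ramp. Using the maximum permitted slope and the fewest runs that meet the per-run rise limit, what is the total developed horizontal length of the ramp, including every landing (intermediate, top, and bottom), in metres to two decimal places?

3119 / 600 = 5.198 → round up to 6 ramp runs. That means 5 intermediate landings.
Ramp run (horizontal) at 1:16: 3119 × 16 = 49904 mm.
5 intermediate landings contribute 5 × 1350 = 6750 mm.
Top and bottom landings: 2 × 2100 = 4200 mm.
Total = 49904 + 6750 + 4200 = 60854 mm.
= 60.85 m.

60.85 m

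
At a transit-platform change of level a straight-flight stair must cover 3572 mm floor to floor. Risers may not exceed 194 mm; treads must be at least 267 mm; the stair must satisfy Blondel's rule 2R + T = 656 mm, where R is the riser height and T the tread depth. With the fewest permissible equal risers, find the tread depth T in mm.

3572 / 194 = 18.412 → round up to 19 risers.
Riser R = 3572 / 19 = 188 mm, within the 194 mm limit.
Tread T = 656 − 2 × 188 = 280 mm (≥ 267 mm).

280 mm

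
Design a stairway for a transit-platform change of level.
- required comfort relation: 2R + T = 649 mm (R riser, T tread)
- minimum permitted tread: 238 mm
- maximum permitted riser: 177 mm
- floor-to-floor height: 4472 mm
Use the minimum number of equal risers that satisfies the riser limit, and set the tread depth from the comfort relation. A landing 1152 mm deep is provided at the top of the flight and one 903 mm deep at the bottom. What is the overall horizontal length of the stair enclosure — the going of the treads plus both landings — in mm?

4472 / 177 = 25.266 → round up to 26 risers.
R = 4472 ÷ 26 = 172 mm.
Tread T = 649 − 2 × 172 = 305 mm (≥ 238 mm).
26 risers give 25 treads; going = 25 × 305 = 7625 mm.
Add landings: 7625 + 1152 + 903 = 9680 mm.

9680 mm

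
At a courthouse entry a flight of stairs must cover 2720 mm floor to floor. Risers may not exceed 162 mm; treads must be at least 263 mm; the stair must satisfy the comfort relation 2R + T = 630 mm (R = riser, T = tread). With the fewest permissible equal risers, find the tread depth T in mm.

2720 / 162 = 16.79, so 17 risers are needed.
R = 2720 ÷ 17 = 160 mm.
T = 630 − 2·160 = 310 mm, which satisfies the 263 mm minimum.

310 mm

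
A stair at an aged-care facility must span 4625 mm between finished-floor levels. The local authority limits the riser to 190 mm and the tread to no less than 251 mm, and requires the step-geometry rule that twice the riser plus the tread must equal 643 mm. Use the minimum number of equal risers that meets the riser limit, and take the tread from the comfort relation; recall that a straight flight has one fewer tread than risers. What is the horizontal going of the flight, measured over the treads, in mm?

6552 mm

4625 / 190 = 24.34, so 25 risers are needed.
Riser R = 4625 / 25 = 185 mm, within the 190 mm limit.
From 2R + T = 643: T = 643 − 370 = 273 mm.
Treads = 25 − 1 = 24; going = 24 × 273 = 6552 mm.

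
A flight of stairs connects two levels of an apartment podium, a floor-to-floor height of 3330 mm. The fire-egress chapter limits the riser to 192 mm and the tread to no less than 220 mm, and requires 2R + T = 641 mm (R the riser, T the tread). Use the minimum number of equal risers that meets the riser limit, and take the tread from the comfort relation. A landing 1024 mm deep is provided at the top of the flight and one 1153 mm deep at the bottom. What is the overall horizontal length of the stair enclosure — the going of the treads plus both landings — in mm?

At most 192 each: 3330/192 = 17.34, giving 18 risers.
Riser R = 3330 / 18 = 185 mm, within the 192 mm limit.
Tread T = 641 − 2 × 185 = 271 mm (≥ 220 mm).
Treads = 18 − 1 = 17; going = 17 × 271 = 4607 mm.
Add landings: 4607 + 1024 + 1153 = 6784 mm.

6784 mm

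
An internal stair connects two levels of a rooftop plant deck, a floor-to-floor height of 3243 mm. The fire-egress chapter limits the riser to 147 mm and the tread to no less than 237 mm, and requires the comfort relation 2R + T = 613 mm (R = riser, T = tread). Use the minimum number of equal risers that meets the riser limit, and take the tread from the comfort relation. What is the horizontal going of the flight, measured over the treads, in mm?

⌈3243/147⌉ = 23 risers.
R = 3243 ÷ 23 = 141 mm.
Tread T = 613 − 2 × 141 = 331 mm (≥ 237 mm).
Going = (23 − 1) × 331 = 7282 mm.

7282 mm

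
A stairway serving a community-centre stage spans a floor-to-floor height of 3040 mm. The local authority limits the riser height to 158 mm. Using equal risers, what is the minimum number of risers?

20 risers

3040 / 158 = 19.24, so 20 risers are needed.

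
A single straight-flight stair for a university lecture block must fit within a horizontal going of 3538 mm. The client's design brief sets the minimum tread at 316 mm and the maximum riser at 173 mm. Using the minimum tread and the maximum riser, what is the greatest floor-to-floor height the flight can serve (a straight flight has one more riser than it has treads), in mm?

3538 / 316 = 11.20, so 11 treads fit.
Risers = treads + 1 = 12.
Maximum height = 12 × 173 = 2076 mm.

2076 mm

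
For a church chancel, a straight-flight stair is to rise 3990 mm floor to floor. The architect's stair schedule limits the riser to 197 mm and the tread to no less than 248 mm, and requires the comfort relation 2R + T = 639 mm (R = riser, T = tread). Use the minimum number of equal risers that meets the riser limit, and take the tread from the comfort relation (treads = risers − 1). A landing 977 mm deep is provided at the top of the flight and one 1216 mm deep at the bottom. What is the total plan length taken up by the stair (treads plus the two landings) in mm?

⌈3990/197⌉ = 21 risers.
R = 3990 ÷ 21 = 190 mm.
T = 639 − 2·190 = 259 mm, which satisfies the 248 mm minimum.
Going = (21 − 1) × 259 = 5180 mm.
Enclosure = 5180 + 977 + 1216 = 7373 mm.

7373 mm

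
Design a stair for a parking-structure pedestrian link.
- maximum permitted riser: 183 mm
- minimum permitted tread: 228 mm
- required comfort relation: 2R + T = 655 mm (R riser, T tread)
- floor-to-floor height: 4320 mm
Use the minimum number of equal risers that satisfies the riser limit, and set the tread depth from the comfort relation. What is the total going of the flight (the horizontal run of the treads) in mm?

⌈4320/183⌉ = 24 risers.
R = 4320 ÷ 24 = 180 mm.
From 2R + T = 655: T = 655 − 360 = 295 mm.
24 risers give 23 treads; going = 23 × 295 = 6785 mm.

6785 mm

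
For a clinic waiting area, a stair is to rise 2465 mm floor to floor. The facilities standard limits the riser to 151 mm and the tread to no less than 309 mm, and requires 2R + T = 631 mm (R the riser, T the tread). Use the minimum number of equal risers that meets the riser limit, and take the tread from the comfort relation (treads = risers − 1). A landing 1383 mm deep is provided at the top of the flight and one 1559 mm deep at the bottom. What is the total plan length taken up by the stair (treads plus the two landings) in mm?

8398 mm

2465 / 151 = 16.325 → round up to 17 risers.
R = 2465 ÷ 17 = 145 mm.
T = 631 − 2·145 = 341 mm, which satisfies the 309 mm minimum.
17 risers give 16 treads; going = 16 × 341 = 5456 mm.
Add landings: 5456 + 1383 + 1559 = 8398 mm.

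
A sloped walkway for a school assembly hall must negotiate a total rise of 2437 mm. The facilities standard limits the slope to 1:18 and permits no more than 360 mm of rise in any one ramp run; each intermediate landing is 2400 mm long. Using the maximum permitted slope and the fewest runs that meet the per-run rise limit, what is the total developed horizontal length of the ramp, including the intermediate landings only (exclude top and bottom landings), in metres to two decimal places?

58.27 m

At most 360 each: 2437/360 = 6.77, giving 7 ramp runs. That means 6 intermediate landings.
Ramp run (horizontal) at 1:18: 2437 × 18 = 43866 mm.
6 intermediate landings contribute 6 × 2400 = 14400 mm.
Total developed length = 43866 + 14400 = 58266 mm.
= 58.27 m.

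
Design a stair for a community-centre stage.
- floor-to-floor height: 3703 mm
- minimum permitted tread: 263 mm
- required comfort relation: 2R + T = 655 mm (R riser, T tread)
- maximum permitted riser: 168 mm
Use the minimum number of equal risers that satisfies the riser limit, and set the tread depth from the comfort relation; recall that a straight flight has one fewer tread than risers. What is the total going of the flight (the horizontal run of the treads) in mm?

7326 mm

3703 / 168 = 22.042 → round up to 23 risers.
Each riser is 3703/23 = 161 mm (≤ 168 mm).
From 2R + T = 655: T = 655 − 322 = 333 mm.
Treads = 23 − 1 = 22; going = 22 × 333 = 7326 mm.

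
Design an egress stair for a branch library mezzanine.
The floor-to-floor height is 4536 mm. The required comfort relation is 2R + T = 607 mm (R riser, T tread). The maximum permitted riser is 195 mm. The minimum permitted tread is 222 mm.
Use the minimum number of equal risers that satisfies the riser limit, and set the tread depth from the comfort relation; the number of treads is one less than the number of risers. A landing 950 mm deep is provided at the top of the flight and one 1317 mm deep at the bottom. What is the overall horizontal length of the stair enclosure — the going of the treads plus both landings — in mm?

At most 195 each: 4536/195 = 23.26, giving 24 risers.
Riser R = 4536 / 24 = 189 mm, within the 195 mm limit.
From 2R + T = 607: T = 607 − 378 = 229 mm.
Going = (24 − 1) × 229 = 5267 mm.
Add landings: 5267 + 950 + 1317 = 7534 mm.

7534 mm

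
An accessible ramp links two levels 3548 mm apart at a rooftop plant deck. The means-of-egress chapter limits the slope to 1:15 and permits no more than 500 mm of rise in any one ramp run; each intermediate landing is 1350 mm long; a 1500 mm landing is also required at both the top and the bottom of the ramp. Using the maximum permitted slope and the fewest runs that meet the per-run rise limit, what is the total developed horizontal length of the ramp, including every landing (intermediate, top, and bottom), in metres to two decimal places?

3548 / 500 = 7.10, so 8 ramp runs are needed. That means 7 intermediate landings.
Horizontal run for 3548 mm of rise at 1:15 is 3548 × 15 = 53220 mm.
Intermediate landings: 7 × 1350 = 9450 mm.
Top and bottom landings: 2 × 1500 = 3000 mm.
Total = 53220 + 9450 + 3000 = 65670 mm.
= 65.67 m.

65.67 m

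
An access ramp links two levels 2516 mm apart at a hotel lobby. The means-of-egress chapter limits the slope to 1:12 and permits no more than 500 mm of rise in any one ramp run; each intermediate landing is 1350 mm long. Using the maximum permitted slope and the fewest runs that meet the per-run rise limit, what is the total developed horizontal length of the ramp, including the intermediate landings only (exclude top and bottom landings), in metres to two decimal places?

At most 500 each: 2516/500 = 5.03, giving 6 ramp runs. That means 5 intermediate landings.
Ramp run (horizontal) at 1:12: 2516 × 12 = 30192 mm.
Intermediate landings: 5 × 1350 = 6750 mm.
Total developed length = 30192 + 6750 = 36942 mm.
= 36.94 m.

36.94 m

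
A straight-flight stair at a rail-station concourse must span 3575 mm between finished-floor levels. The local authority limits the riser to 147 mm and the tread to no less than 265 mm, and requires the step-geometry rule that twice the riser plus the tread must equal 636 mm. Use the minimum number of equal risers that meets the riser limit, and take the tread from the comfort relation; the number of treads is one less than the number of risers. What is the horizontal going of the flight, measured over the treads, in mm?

8400 mm

3575 / 147 = 24.320 → round up to 25 risers.
Each riser is 3575/25 = 143 mm (≤ 147 mm).
T = 636 − 2·143 = 350 mm, which satisfies the 265 mm minimum.
Treads = 25 − 1 = 24; going = 24 × 350 = 8400 mm.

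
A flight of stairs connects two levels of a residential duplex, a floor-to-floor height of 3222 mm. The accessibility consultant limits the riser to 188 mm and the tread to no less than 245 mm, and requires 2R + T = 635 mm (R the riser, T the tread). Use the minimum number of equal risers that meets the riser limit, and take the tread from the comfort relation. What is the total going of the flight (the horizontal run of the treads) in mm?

4709 mm

⌈3222/188⌉ = 18 risers.
Each riser is 3222/18 = 179 mm (≤ 188 mm).
From 2R + T = 635: T = 635 − 358 = 277 mm.
Going = (18 − 1) × 277 = 4709 mm.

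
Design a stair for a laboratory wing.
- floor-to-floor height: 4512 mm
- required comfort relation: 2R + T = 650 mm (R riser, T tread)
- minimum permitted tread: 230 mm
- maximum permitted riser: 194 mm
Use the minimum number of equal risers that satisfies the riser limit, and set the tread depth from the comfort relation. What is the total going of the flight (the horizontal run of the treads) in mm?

6302 mm

⌈4512/194⌉ = 24 risers.
Riser R = 4512 / 24 = 188 mm, within the 194 mm limit.
T = 650 − 2·188 = 274 mm, which satisfies the 230 mm minimum.
24 risers give 23 treads; going = 23 × 274 = 6302 mm.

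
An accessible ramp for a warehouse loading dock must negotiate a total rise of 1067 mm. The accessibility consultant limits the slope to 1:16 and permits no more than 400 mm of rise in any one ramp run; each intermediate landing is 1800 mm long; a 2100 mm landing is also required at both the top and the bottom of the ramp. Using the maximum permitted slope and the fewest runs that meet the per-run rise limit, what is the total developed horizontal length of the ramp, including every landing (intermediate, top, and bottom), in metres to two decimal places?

1067 / 400 = 2.67, so 3 ramp runs are needed. That means 2 intermediate landings.
Horizontal run for 1067 mm of rise at 1:16 is 1067 × 16 = 17072 mm.
2 intermediate landings contribute 2 × 1800 = 3600 mm.
Top and bottom landings: 2 × 2100 = 4200 mm.
Total = 17072 + 3600 + 4200 = 24872 mm.
= 24.87 m.

24.87 m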